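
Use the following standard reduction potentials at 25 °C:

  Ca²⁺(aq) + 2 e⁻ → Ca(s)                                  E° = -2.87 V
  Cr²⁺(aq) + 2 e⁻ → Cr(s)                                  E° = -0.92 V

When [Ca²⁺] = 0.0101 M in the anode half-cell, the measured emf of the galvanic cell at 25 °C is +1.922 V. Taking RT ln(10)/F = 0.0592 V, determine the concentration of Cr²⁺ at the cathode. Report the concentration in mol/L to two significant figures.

Cr²⁺/Cr is the cathode, Ca²⁺/Ca the anode: E°cell = +1.95 V, n = 2.
Overall reaction: Cr²⁺(aq) + Ca(s) → Cr(s) + Ca²⁺(aq); Q = [Ca²⁺]^1/[Cr²⁺]^1.
From E = E° − (0.0592/n) log Q: log Q = (E° − E)·n/0.0592 = (+1.95 − (+1.922))·2/0.0592 = 0.9459.
So 1·log[Cr²⁺] = 1·log(0.0101) − log Q = -1.9957 − (0.9459) = -2.9416; [Cr²⁺] = 10^(-2.9416) ≈ 0.0011 M.

0.0011 M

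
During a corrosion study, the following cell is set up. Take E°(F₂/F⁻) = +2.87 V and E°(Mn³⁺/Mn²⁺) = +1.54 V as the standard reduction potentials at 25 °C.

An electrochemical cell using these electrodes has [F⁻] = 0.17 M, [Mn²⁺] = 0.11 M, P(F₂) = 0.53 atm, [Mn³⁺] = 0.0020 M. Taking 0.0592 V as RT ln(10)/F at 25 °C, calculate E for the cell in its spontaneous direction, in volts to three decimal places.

F₂/F⁻ is the cathode (higher E°), Mn³⁺/Mn²⁺ the anode: E°cell = +2.87 − (+1.54) = +1.33 V, n = 2.
Overall: F₂(g) + 2 Mn²⁺(aq) → 2 F⁻(aq) + 2 Mn³⁺(aq)
Q = [F⁻]^2·[Mn³⁺]^2 / (P(F₂)·[Mn²⁺]^2); log Q = -4.744.
E = E° − (0.0592/n) log Q = +1.33 − (0.0592/2)(-4.744) = +1.470 V.

+1.470 V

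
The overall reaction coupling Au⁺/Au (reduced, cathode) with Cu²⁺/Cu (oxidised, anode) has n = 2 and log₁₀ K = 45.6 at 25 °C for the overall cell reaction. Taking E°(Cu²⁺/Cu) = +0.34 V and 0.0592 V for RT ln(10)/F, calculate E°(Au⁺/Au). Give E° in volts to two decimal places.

E°cell = (0.0592/n)·log K = (0.0592/2)(45.6) = +1.350 V.
Since Au⁺/Au is the cathode and Cu²⁺/Cu the anode, E°cell = E°(Au⁺/Au) − E°(Cu²⁺/Cu).
So E°(Au⁺/Au) = E°cell + E°(Cu²⁺/Cu) = +1.350 + (+0.34) = +1.69 V.

+1.69 V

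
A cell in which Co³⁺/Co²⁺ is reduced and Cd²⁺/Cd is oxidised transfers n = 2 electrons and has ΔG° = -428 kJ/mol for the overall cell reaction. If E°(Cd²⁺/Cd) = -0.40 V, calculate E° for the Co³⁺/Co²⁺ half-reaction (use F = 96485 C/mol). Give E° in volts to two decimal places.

E°cell = −ΔG°/(nF) = −(-428×10³)/((2)(96485)) = +2.218 V.
Since Co³⁺/Co²⁺ is the cathode and Cd²⁺/Cd the anode, E°cell = E°(Co³⁺/Co²⁺) − E°(Cd²⁺/Cd).
So E°(Co³⁺/Co²⁺) = E°cell + E°(Cd²⁺/Cd) = +2.218 + (-0.40) = +1.82 V.

+1.82 V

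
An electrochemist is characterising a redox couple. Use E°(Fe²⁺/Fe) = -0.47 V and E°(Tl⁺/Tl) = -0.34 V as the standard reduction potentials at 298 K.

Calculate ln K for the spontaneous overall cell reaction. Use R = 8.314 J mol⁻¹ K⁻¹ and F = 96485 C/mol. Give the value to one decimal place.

10.1

Cathode: Tl⁺/Tl; anode: Fe²⁺/Fe. E°cell = (-0.34) − (-0.47) = +0.13 V, with n = 2.
ΔG° = −nFE° = −RT ln K, so ln K = nFE°/(RT) = (2)(96485)(+0.13) / ((8.314)(298)) = 10.125.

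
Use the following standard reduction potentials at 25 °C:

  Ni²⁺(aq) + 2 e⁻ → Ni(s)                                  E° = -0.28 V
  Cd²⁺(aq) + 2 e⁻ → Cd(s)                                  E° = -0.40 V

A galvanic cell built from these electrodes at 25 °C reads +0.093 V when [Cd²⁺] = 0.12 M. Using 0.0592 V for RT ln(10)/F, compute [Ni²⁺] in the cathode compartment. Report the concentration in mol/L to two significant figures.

Ni²⁺/Ni is the cathode, Cd²⁺/Cd the anode: E°cell = +0.12 V, n = 2.
Overall reaction: Ni²⁺(aq) + Cd(s) → Ni(s) + Cd²⁺(aq); Q = [Cd²⁺]^1/[Ni²⁺]^1.
From E = E° − (0.0592/n) log Q: log Q = (E° − E)·n/0.0592 = (+0.12 − (+0.093))·2/0.0592 = 0.9122.
So 1·log[Ni²⁺] = 1·log(0.12) − log Q = -0.9208 − (0.9122) = -1.8330; [Ni²⁺] = 10^(-1.8330) ≈ 0.015 M.

0.015 M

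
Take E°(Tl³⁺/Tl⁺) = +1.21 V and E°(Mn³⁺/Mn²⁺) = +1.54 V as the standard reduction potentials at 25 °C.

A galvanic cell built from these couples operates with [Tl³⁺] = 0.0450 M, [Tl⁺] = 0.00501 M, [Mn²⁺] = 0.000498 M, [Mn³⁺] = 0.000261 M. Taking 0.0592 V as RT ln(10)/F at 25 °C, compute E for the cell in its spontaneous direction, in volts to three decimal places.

+0.285 V

Mn³⁺/Mn²⁺ is the cathode (higher E°), Tl³⁺/Tl⁺ the anode: E°cell = +1.54 − (+1.21) = +0.33 V, n = 2.
Overall: 2 Mn³⁺(aq) + Tl⁺(aq) → 2 Mn²⁺(aq) + Tl³⁺(aq)
Q = [Mn²⁺]^2·[Tl³⁺] / ([Mn³⁺]^2·[Tl⁺]); log Q = 1.515.
E = E° − (0.0592/n) log Q = +0.33 − (0.0592/2)(1.515) = +0.285 V.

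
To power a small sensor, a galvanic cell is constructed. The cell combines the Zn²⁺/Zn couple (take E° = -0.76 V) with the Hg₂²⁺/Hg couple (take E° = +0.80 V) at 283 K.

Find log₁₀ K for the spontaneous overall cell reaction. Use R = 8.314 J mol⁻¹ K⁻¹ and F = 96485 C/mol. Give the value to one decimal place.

55.6

Cathode: Hg₂²⁺/Hg; anode: Zn²⁺/Zn. E°cell = (+0.80) − (-0.76) = +1.56 V, with n = 2.
ΔG° = −nFE° = −RT ln K, so ln K = nFE°/(RT) = (2)(96485)(+1.56) / ((8.314)(283)) = 127.943.
log₁₀ K = 127.943 / ln 10 = 55.6.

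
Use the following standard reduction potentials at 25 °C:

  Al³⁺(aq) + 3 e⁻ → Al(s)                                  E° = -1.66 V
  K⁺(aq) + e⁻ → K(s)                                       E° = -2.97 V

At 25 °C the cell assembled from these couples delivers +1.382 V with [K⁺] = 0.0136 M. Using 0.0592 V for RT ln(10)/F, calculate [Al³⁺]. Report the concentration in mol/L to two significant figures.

Al³⁺/Al is the cathode, K⁺/K the anode: E°cell = +1.31 V, n = 3.
Overall reaction: Al³⁺(aq) + 3 K(s) → Al(s) + 3 K⁺(aq); Q = [K⁺]^3/[Al³⁺]^1.
From E = E° − (0.0592/n) log Q: log Q = (E° − E)·n/0.0592 = (+1.31 − (+1.382))·3/0.0592 = -3.6486.
So 1·log[Al³⁺] = 3·log(0.0136) − log Q = -5.5994 − (-3.6486) = -1.9508; [Al³⁺] = 10^(-1.9508) ≈ 0.011 M.

0.011 M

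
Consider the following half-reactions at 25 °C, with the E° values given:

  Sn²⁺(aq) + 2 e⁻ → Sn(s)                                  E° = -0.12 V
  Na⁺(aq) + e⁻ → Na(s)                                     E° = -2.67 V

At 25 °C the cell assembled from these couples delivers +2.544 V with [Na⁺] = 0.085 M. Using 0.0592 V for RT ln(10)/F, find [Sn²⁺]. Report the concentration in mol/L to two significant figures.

Sn²⁺/Sn is the cathode, Na⁺/Na the anode: E°cell = +2.55 V, n = 2.
Overall reaction: Sn²⁺(aq) + 2 Na(s) → Sn(s) + 2 Na⁺(aq); Q = [Na⁺]^2/[Sn²⁺]^1.
From E = E° − (0.0592/n) log Q: log Q = (E° − E)·n/0.0592 = (+2.55 − (+2.544))·2/0.0592 = 0.2027.
So 1·log[Sn²⁺] = 2·log(0.085) − log Q = -2.1412 − (0.2027) = -2.3439; [Sn²⁺] = 10^(-2.3439) ≈ 0.0045 M.

0.0045 M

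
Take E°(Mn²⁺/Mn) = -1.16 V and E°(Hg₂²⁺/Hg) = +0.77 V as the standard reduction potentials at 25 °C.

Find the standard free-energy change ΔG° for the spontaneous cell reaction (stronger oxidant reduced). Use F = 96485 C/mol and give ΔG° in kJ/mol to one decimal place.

-372.4 kJ/mol

Hg₂²⁺/Hg (E° = +0.77 V) is the cathode; Mn²⁺/Mn (E° = -1.16 V) is the anode, so E°cell = +1.93 V.
Balancing electrons gives n = 2 (lcm of 2 and 2).
ΔG° = −nFE° = −(2)(96485)(+1.93) = -372,432 J = -372.4 kJ/mol.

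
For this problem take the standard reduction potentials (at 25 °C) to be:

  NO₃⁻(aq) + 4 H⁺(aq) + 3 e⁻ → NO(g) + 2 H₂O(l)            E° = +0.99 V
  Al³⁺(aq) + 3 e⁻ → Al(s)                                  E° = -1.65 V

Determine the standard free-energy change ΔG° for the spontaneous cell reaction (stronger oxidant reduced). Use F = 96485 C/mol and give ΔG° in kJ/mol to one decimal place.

-764.2 kJ/mol

NO₃⁻/NO (E° = +0.99 V) is the cathode; Al³⁺/Al (E° = -1.65 V) is the anode, so E°cell = +2.64 V.
Balancing electrons gives n = 3 (lcm of 3 and 3).
ΔG° = −nFE° = −(3)(96485)(+2.64) = -764,161 J = -764.2 kJ/mol.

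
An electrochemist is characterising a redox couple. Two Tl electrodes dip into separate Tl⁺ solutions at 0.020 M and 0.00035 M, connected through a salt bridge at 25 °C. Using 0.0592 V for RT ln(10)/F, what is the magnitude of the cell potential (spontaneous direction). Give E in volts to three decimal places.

For a concentration cell E°cell = 0. The 0.020 M side is the cathode (reduction is favoured where [Tl⁺] is higher).
With n = 1, E = −(0.0592/1) log([Tl⁺]ₐₙ/[Tl⁺]꜀ₐₜ) = −(0.0592/1) log(0.00035/0.02) = −(0.0592/1)(-1.757) = +0.104 V.

+0.104 V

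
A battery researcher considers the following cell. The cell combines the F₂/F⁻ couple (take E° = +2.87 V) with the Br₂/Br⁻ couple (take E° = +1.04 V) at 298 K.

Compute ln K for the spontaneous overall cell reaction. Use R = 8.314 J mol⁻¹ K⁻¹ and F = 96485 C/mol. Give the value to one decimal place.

142.5

Cathode: F₂/F⁻; anode: Br₂/Br⁻. E°cell = (+2.87) − (+1.04) = +1.83 V, with n = 2.
ΔG° = −nFE° = −RT ln K, so ln K = nFE°/(RT) = (2)(96485)(+1.83) / ((8.314)(298)) = 142.533.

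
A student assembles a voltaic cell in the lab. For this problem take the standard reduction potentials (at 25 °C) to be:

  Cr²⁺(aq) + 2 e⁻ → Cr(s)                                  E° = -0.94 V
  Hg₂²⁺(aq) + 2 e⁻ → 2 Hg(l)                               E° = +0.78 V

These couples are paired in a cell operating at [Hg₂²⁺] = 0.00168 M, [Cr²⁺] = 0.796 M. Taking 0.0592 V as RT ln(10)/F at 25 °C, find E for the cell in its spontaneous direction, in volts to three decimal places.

Hg₂²⁺/Hg is the cathode (higher E°), Cr²⁺/Cr the anode: E°cell = +0.78 − (-0.94) = +1.72 V, n = 2.
Overall: Hg₂²⁺(aq) + Cr(s) → 2 Hg(l) + Cr²⁺(aq)
Q = [Cr²⁺] / ([Hg₂²⁺]); log Q = 2.676.
E = E° − (0.0592/n) log Q = +1.72 − (0.0592/2)(2.676) = +1.641 V.

+1.641 V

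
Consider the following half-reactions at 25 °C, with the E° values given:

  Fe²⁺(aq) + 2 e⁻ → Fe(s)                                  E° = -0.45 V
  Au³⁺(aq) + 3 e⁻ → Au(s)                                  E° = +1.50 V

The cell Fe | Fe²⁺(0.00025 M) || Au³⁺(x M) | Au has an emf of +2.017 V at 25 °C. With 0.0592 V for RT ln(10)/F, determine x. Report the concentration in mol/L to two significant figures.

Au³⁺/Au is the cathode, Fe²⁺/Fe the anode: E°cell = +1.95 V, n = 6.
Overall reaction: 2 Au³⁺(aq) + 3 Fe(s) → 2 Au(s) + 3 Fe²⁺(aq); Q = [Fe²⁺]^3/[Au³⁺]^2.
From E = E° − (0.0592/n) log Q: log Q = (E° − E)·n/0.0592 = (+1.95 − (+2.017))·6/0.0592 = -6.7905.
So 2·log[Au³⁺] = 3·log(0.00025) − log Q = -10.8062 − (-6.7905) = -4.0157; log[Au³⁺] = -4.0157 / 2 = -2.0078; [Au³⁺] = 10^(-2.0078) ≈ 0.0098 M.

0.0098 M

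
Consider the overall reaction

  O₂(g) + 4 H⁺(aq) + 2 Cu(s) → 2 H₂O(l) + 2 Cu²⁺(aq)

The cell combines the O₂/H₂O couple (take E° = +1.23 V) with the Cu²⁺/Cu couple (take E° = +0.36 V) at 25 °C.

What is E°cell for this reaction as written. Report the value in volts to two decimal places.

+0.87 V

The O₂/H₂O couple has the higher reduction potential, so it is the cathode; Cu²⁺/Cu is oxidised at the anode.
E°cell = E°(cathode) − E°(anode) = (+1.23) − (+0.36) = +0.87 V.
Since E°cell > 0, the reaction is spontaneous under standard conditions.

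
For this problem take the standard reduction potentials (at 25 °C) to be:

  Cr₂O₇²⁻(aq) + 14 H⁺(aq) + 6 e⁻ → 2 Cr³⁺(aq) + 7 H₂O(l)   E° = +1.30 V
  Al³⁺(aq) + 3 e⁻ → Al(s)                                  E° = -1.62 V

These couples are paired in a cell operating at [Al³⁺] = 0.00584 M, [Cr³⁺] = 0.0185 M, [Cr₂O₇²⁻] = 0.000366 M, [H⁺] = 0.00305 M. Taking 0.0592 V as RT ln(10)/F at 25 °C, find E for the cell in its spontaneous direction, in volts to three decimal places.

Cr₂O₇²⁻/Cr³⁺ is the cathode (higher E°), Al³⁺/Al the anode: E°cell = +1.30 − (-1.62) = +2.92 V, n = 6.
Overall: Cr₂O₇²⁻(aq) + 14 H⁺(aq) + 2 Al(s) → 2 Cr³⁺(aq) + 7 H₂O(l) + 2 Al³⁺(aq)
Q = [Cr³⁺]^2·[Al³⁺]^2 / ([Cr₂O₇²⁻]·[H⁺]^14); log Q = 30.723.
E = E° − (0.0592/n) log Q = +2.92 − (0.0592/6)(30.723) = +2.617 V.

+2.617 V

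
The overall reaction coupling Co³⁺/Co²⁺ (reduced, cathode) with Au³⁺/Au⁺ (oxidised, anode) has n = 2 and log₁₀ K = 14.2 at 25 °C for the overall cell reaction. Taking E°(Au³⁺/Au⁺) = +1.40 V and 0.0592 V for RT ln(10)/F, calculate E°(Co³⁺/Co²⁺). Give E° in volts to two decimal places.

E°cell = (0.0592/n)·log K = (0.0592/2)(14.2) = +0.420 V.
Since Co³⁺/Co²⁺ is the cathode and Au³⁺/Au⁺ the anode, E°cell = E°(Co³⁺/Co²⁺) − E°(Au³⁺/Au⁺).
So E°(Co³⁺/Co²⁺) = E°cell + E°(Au³⁺/Au⁺) = +0.420 + (+1.40) = +1.82 V.

+1.82 V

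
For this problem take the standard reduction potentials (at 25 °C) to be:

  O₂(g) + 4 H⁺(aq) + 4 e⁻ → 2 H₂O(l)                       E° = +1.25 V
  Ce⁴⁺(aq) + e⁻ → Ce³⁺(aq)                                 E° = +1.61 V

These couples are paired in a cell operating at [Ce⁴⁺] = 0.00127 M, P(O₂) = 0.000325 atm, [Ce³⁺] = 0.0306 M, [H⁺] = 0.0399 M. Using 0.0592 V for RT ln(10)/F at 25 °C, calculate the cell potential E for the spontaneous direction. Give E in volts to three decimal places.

+0.413 V

Ce⁴⁺/Ce³⁺ is the cathode (higher E°), O₂/H₂O the anode: E°cell = +1.61 − (+1.25) = +0.36 V, n = 4.
Overall: 4 Ce⁴⁺(aq) + 2 H₂O(l) → 4 Ce³⁺(aq) + O₂(g) + 4 H⁺(aq)
Q = [Ce³⁺]^4·P(O₂)·[H⁺]^4 / ([Ce⁴⁺]^4); log Q = -3.557.
E = E° − (0.0592/n) log Q = +0.36 − (0.0592/4)(-3.557) = +0.413 V.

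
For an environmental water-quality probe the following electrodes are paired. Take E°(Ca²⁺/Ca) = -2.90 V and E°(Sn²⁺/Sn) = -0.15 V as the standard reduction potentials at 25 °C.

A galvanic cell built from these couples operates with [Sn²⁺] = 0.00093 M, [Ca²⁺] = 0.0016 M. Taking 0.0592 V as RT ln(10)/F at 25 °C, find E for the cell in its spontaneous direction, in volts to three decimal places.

Sn²⁺/Sn is the cathode (higher E°), Ca²⁺/Ca the anode: E°cell = -0.15 − (-2.90) = +2.75 V, n = 2.
Overall: Sn²⁺(aq) + Ca(s) → Sn(s) + Ca²⁺(aq)
Q = [Ca²⁺] / ([Sn²⁺]); log Q = 0.236.
E = E° − (0.0592/n) log Q = +2.75 − (0.0592/2)(0.236) = +2.743 V.

+2.743 V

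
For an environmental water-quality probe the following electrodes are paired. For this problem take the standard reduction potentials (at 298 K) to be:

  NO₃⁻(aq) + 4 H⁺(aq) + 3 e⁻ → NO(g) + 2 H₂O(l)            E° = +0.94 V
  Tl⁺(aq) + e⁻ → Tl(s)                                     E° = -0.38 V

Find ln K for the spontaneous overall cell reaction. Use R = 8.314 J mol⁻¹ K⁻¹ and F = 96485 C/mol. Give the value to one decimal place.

154.2

Cathode: NO₃⁻/NO; anode: Tl⁺/Tl. E°cell = (+0.94) − (-0.38) = +1.32 V, with n = 3.
ΔG° = −nFE° = −RT ln K, so ln K = nFE°/(RT) = (3)(96485)(+1.32) / ((8.314)(298)) = 154.216.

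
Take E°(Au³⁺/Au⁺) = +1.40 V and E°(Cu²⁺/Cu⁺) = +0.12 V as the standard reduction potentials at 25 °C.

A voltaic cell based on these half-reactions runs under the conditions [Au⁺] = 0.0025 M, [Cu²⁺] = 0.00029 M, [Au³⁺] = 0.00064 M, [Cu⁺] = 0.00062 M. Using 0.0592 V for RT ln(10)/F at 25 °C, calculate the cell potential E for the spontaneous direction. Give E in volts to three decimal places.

+1.282 V

Au³⁺/Au⁺ is the cathode (higher E°), Cu²⁺/Cu⁺ the anode: E°cell = +1.40 − (+0.12) = +1.28 V, n = 2.
Overall: Au³⁺(aq) + 2 Cu⁺(aq) → Au⁺(aq) + 2 Cu²⁺(aq)
Q = [Au⁺]·[Cu²⁺]^2 / ([Au³⁺]·[Cu⁺]^2); log Q = -0.068.
E = E° − (0.0592/n) log Q = +1.28 − (0.0592/2)(-0.068) = +1.282 V.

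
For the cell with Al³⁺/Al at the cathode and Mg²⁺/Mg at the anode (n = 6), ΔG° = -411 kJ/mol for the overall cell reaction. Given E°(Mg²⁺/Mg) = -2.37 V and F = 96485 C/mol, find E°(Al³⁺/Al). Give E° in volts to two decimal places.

E°cell = −ΔG°/(nF) = −(-411×10³)/((6)(96485)) = +0.710 V.
Since Al³⁺/Al is the cathode and Mg²⁺/Mg the anode, E°cell = E°(Al³⁺/Al) − E°(Mg²⁺/Mg).
So E°(Al³⁺/Al) = E°cell + E°(Mg²⁺/Mg) = +0.710 + (-2.37) = -1.66 V.

-1.66 V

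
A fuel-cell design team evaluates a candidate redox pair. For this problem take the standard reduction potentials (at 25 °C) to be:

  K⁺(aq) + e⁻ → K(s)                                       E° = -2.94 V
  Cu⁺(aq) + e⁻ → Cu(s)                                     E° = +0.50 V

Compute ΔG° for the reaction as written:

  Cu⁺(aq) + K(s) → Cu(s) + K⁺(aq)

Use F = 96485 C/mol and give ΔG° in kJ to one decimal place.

As written, Cu⁺/Cu is reduced (cathode) and K⁺/K is oxidised (anode), so E°cell = (+0.50) − (-2.94) = +3.44 V.
Balancing electrons gives n = 1.
ΔG° = −nFE° = −(1)(96485)(+3.44) = -331,908 J = -331.9 kJ.

-331.9 kJ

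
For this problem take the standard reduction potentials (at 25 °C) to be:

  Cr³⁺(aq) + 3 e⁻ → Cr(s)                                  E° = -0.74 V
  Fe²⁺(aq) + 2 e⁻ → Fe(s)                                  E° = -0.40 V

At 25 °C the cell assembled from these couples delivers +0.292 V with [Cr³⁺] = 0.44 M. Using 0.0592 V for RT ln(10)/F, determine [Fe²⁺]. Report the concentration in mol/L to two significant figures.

0.014 M

Fe²⁺/Fe is the cathode, Cr³⁺/Cr the anode: E°cell = +0.34 V, n = 6.
Overall reaction: 3 Fe²⁺(aq) + 2 Cr(s) → 3 Fe(s) + 2 Cr³⁺(aq); Q = [Cr³⁺]^2/[Fe²⁺]^3.
From E = E° − (0.0592/n) log Q: log Q = (E° − E)·n/0.0592 = (+0.34 − (+0.292))·6/0.0592 = 4.8649.
So 3·log[Fe²⁺] = 2·log(0.44) − log Q = -0.7131 − (4.8649) = -5.5780; log[Fe²⁺] = -5.5780 / 3 = -1.8593; [Fe²⁺] = 10^(-1.8593) ≈ 0.014 M.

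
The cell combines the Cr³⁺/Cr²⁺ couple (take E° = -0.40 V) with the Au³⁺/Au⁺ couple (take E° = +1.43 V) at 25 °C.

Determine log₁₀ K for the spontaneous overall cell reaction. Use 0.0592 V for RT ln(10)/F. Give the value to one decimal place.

Cathode: Au³⁺/Au⁺; anode: Cr³⁺/Cr²⁺. E°cell = +1.83 V, n = 2.
log K = nE°cell / 0.0592 = (2)(+1.83) / 0.0592 = 61.8.

61.8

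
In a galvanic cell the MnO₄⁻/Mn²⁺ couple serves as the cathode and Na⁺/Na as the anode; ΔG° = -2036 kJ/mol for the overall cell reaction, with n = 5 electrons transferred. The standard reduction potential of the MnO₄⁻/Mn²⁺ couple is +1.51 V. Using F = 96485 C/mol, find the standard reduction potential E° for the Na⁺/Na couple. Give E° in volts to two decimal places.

E°cell = −ΔG°/(nF) = −(-2036×10³)/((5)(96485)) = +4.220 V.
Since MnO₄⁻/Mn²⁺ is the cathode and Na⁺/Na the anode, E°cell = E°(MnO₄⁻/Mn²⁺) − E°(Na⁺/Na).
So E°(Na⁺/Na) = E°(MnO₄⁻/Mn²⁺) − E°cell = (+1.51) − (+4.220) = -2.71 V.

-2.71 V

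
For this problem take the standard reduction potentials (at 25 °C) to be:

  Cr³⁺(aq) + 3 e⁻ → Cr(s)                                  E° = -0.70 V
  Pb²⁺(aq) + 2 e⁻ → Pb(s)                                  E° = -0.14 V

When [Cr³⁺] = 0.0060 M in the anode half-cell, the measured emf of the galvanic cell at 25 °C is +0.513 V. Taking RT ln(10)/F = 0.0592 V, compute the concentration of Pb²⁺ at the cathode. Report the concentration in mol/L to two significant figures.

0.00085 M

Pb²⁺/Pb is the cathode, Cr³⁺/Cr the anode: E°cell = +0.56 V, n = 6.
Overall reaction: 3 Pb²⁺(aq) + 2 Cr(s) → 3 Pb(s) + 2 Cr³⁺(aq); Q = [Cr³⁺]^2/[Pb²⁺]^3.
From E = E° − (0.0592/n) log Q: log Q = (E° − E)·n/0.0592 = (+0.56 − (+0.513))·6/0.0592 = 4.7635.
So 3·log[Pb²⁺] = 2·log(0.006) − log Q = -4.4437 − (4.7635) = -9.2072; log[Pb²⁺] = -9.2072 / 3 = -3.0691; [Pb²⁺] = 10^(-3.0691) ≈ 0.00085 M.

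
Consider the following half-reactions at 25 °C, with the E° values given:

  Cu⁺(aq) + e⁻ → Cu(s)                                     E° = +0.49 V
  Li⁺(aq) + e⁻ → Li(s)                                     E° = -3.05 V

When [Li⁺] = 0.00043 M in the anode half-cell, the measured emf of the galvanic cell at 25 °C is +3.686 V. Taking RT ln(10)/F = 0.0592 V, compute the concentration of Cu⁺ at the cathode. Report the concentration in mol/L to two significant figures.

Cu⁺/Cu is the cathode, Li⁺/Li the anode: E°cell = +3.54 V, n = 1.
Overall reaction: Cu⁺(aq) + Li(s) → Cu(s) + Li⁺(aq); Q = [Li⁺]^1/[Cu⁺]^1.
From E = E° − (0.0592/n) log Q: log Q = (E° − E)·n/0.0592 = (+3.54 − (+3.686))·1/0.0592 = -2.4662.
So 1·log[Cu⁺] = 1·log(0.00043) − log Q = -3.3665 − (-2.4662) = -0.9003; [Cu⁺] = 10^(-0.9003) ≈ 0.13 M.

0.13 M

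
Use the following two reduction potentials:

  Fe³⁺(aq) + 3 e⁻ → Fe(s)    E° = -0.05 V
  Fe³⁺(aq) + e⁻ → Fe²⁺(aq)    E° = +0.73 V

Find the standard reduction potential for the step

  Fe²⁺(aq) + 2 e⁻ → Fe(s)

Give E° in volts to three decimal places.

Sequential free energies add, so n₃E°₃ = n₁E°₁ + n₂E°₂.
With n₃ = 3, and the known step contributing 1×(+0.73) V, the unknown satisfies 2·E° = 3×(-0.05) − 1×(+0.73) = -0.880.
E° = -0.880 / 2 = -0.440 V.

-0.440 V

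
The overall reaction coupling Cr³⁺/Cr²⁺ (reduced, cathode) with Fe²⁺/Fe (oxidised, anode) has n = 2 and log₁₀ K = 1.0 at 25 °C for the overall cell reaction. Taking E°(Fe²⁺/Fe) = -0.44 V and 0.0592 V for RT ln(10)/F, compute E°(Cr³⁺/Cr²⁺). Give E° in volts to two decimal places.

E°cell = (0.0592/n)·log K = (0.0592/2)(1.0) = +0.030 V.
Since Cr³⁺/Cr²⁺ is the cathode and Fe²⁺/Fe the anode, E°cell = E°(Cr³⁺/Cr²⁺) − E°(Fe²⁺/Fe).
So E°(Cr³⁺/Cr²⁺) = E°cell + E°(Fe²⁺/Fe) = +0.030 + (-0.44) = -0.41 V.

-0.41 V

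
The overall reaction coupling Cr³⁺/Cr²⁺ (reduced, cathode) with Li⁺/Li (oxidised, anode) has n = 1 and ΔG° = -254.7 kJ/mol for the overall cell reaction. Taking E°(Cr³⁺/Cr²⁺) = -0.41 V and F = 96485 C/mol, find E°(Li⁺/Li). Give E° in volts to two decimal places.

E°cell = −ΔG°/(nF) = −(-254.7×10³)/((1)(96485)) = +2.640 V.
Since Cr³⁺/Cr²⁺ is the cathode and Li⁺/Li the anode, E°cell = E°(Cr³⁺/Cr²⁺) − E°(Li⁺/Li).
So E°(Li⁺/Li) = E°(Cr³⁺/Cr²⁺) − E°cell = (-0.41) − (+2.640) = -3.05 V.

-3.05 V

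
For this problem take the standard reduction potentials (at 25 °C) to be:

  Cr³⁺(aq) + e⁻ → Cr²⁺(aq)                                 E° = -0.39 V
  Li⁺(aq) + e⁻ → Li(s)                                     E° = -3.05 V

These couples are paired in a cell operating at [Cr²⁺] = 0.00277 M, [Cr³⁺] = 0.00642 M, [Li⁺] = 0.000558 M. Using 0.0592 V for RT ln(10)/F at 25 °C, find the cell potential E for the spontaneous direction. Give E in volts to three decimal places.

+2.874 V

Cr³⁺/Cr²⁺ is the cathode (higher E°), Li⁺/Li the anode: E°cell = -0.39 − (-3.05) = +2.66 V, n = 1.
Overall: Cr³⁺(aq) + Li(s) → Cr²⁺(aq) + Li⁺(aq)
Q = [Cr²⁺]·[Li⁺] / ([Cr³⁺]); log Q = -3.618.
E = E° − (0.0592/n) log Q = +2.66 − (0.0592/1)(-3.618) = +2.874 V.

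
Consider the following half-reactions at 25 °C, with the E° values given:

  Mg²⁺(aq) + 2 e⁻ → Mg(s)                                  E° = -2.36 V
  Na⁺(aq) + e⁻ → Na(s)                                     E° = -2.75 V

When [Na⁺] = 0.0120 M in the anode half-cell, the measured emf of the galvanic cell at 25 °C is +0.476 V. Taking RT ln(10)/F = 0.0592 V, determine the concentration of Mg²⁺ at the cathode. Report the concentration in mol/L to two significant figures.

0.12 M

Mg²⁺/Mg is the cathode, Na⁺/Na the anode: E°cell = +0.39 V, n = 2.
Overall reaction: Mg²⁺(aq) + 2 Na(s) → Mg(s) + 2 Na⁺(aq); Q = [Na⁺]^2/[Mg²⁺]^1.
From E = E° − (0.0592/n) log Q: log Q = (E° − E)·n/0.0592 = (+0.39 − (+0.476))·2/0.0592 = -2.9054.
So 1·log[Mg²⁺] = 2·log(0.012) − log Q = -3.8416 − (-2.9054) = -0.9362; [Mg²⁺] = 10^(-0.9362) ≈ 0.12 M.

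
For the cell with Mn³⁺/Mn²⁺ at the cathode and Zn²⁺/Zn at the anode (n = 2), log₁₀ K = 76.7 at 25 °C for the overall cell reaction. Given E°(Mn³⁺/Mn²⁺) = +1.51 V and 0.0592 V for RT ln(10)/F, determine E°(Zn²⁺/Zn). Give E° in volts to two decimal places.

E°cell = (0.0592/n)·log K = (0.0592/2)(76.7) = +2.270 V.
Since Mn³⁺/Mn²⁺ is the cathode and Zn²⁺/Zn the anode, E°cell = E°(Mn³⁺/Mn²⁺) − E°(Zn²⁺/Zn).
So E°(Zn²⁺/Zn) = E°(Mn³⁺/Mn²⁺) − E°cell = (+1.51) − (+2.270) = -0.76 V.

-0.76 V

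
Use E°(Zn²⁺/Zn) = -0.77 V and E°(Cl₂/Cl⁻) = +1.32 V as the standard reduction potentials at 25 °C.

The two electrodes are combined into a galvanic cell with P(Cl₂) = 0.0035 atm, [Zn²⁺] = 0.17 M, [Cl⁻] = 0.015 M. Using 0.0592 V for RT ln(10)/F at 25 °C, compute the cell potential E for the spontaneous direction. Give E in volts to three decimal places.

+2.148 V

Cl₂/Cl⁻ is the cathode (higher E°), Zn²⁺/Zn the anode: E°cell = +1.32 − (-0.77) = +2.09 V, n = 2.
Overall: Cl₂(g) + Zn(s) → 2 Cl⁻(aq) + Zn²⁺(aq)
Q = [Cl⁻]^2·[Zn²⁺] / (P(Cl₂)); log Q = -1.961.
E = E° − (0.0592/n) log Q = +2.09 − (0.0592/2)(-1.961) = +2.148 V.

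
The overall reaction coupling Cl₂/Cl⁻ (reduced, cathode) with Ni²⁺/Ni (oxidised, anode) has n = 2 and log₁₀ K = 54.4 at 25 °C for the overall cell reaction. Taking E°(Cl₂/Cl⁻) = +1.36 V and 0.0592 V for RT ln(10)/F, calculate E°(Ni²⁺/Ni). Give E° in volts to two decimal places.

-0.25 V

E°cell = (0.0592/n)·log K = (0.0592/2)(54.4) = +1.610 V.
Since Cl₂/Cl⁻ is the cathode and Ni²⁺/Ni the anode, E°cell = E°(Cl₂/Cl⁻) − E°(Ni²⁺/Ni).
So E°(Ni²⁺/Ni) = E°(Cl₂/Cl⁻) − E°cell = (+1.36) − (+1.610) = -0.25 V.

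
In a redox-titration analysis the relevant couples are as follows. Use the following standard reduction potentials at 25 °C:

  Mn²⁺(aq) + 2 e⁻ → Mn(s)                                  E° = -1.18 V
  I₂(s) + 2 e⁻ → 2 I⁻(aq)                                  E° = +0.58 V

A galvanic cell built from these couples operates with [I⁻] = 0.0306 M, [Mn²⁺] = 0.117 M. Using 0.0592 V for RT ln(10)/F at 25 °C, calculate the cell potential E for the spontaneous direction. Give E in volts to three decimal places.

I₂/I⁻ is the cathode (higher E°), Mn²⁺/Mn the anode: E°cell = +0.58 − (-1.18) = +1.76 V, n = 2.
Overall: I₂(s) + Mn(s) → 2 I⁻(aq) + Mn²⁺(aq)
Q = [I⁻]^2·[Mn²⁺]; log Q = -3.960.
E = E° − (0.0592/n) log Q = +1.76 − (0.0592/2)(-3.960) = +1.877 V.

+1.877 V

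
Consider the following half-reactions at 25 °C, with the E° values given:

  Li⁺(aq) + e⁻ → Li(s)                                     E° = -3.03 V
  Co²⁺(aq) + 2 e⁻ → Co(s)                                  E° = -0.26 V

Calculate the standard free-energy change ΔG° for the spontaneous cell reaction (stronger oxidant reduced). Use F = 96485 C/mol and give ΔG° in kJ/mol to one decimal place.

-534.5 kJ/mol

Co²⁺/Co (E° = -0.26 V) is the cathode; Li⁺/Li (E° = -3.03 V) is the anode, so E°cell = +2.77 V.
Balancing electrons gives n = 2 (lcm of 2 and 1).
ΔG° = −nFE° = −(2)(96485)(+2.77) = -534,527 J = -534.5 kJ/mol.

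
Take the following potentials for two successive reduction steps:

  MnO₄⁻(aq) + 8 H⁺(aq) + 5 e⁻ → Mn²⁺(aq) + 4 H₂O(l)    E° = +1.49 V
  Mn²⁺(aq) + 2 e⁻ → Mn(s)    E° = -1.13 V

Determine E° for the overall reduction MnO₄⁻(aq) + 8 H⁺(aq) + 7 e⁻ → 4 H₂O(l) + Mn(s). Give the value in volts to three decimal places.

Since ΔG° = −nFE° is additive over sequential reductions, n₃E°₃ = n₁E°₁ + n₂E°₂.
E°₃ = (5×+1.49 + 2×-1.13) / 7 = (+5.190) / 7 = +0.741 V.

+0.741 V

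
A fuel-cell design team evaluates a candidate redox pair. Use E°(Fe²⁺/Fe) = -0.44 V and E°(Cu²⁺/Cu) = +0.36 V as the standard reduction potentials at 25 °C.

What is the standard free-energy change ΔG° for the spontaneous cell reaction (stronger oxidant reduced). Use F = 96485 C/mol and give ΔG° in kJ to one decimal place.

Cu²⁺/Cu (E° = +0.36 V) is the cathode; Fe²⁺/Fe (E° = -0.44 V) is the anode, so E°cell = +0.80 V.
Balancing electrons gives n = 2 (lcm of 2 and 2).
ΔG° = −nFE° = −(2)(96485)(+0.80) = -154,376 J = -154.4 kJ.

-154.4 kJ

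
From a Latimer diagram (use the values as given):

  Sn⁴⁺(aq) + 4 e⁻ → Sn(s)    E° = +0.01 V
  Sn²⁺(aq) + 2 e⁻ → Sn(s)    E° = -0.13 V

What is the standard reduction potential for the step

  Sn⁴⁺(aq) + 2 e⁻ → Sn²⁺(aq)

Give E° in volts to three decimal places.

+0.150 V

Sequential free energies add, so n₃E°₃ = n₁E°₁ + n₂E°₂.
With n₃ = 4, and the known step contributing 2×(-0.13) V, the unknown satisfies 2·E° = 4×(+0.01) − 2×(-0.13) = +0.300.
E° = +0.300 / 2 = +0.150 V.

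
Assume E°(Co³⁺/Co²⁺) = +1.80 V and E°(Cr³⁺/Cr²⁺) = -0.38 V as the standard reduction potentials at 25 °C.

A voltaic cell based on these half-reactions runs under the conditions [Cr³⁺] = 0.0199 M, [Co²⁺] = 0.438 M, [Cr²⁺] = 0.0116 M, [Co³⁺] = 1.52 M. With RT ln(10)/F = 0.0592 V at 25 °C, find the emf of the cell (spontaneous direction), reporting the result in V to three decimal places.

+2.198 V

Co³⁺/Co²⁺ is the cathode (higher E°), Cr³⁺/Cr²⁺ the anode: E°cell = +1.80 − (-0.38) = +2.18 V, n = 1.
Overall: Co³⁺(aq) + Cr²⁺(aq) → Co²⁺(aq) + Cr³⁺(aq)
Q = [Co²⁺]·[Cr³⁺] / ([Co³⁺]·[Cr²⁺]); log Q = -0.306.
E = E° − (0.0592/n) log Q = +2.18 − (0.0592/1)(-0.306) = +2.198 V.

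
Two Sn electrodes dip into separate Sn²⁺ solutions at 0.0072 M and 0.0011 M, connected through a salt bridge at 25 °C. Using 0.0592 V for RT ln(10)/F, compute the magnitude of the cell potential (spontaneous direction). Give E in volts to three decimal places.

+0.024 V

For a concentration cell E°cell = 0. The 0.0072 M side is the cathode (reduction is favoured where [Sn²⁺] is higher).
With n = 2, E = −(0.0592/2) log([Sn²⁺]ₐₙ/[Sn²⁺]꜀ₐₜ) = −(0.0592/2) log(0.0011/0.0072) = −(0.0592/2)(-0.816) = +0.024 V.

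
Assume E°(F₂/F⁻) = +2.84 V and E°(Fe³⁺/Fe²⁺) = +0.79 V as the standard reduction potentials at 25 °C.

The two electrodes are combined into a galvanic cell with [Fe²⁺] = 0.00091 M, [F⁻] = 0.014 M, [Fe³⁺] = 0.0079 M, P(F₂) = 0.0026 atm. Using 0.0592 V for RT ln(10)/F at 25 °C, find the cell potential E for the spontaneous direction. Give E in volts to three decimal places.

+2.028 V

F₂/F⁻ is the cathode (higher E°), Fe³⁺/Fe²⁺ the anode: E°cell = +2.84 − (+0.79) = +2.05 V, n = 2.
Overall: F₂(g) + 2 Fe²⁺(aq) → 2 F⁻(aq) + 2 Fe³⁺(aq)
Q = [F⁻]^2·[Fe³⁺]^2 / (P(F₂)·[Fe²⁺]^2); log Q = 0.754.
E = E° − (0.0592/n) log Q = +2.05 − (0.0592/2)(0.754) = +2.028 V.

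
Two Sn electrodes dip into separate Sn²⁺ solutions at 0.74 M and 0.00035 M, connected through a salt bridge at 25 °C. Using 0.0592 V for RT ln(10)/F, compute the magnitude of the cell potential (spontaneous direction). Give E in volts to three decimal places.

For a concentration cell E°cell = 0. The 0.74 M side is the cathode (reduction is favoured where [Sn²⁺] is higher).
With n = 2, E = −(0.0592/2) log([Sn²⁺]ₐₙ/[Sn²⁺]꜀ₐₜ) = −(0.0592/2) log(0.00035/0.74) = −(0.0592/2)(-3.325) = +0.098 V.

+0.098 V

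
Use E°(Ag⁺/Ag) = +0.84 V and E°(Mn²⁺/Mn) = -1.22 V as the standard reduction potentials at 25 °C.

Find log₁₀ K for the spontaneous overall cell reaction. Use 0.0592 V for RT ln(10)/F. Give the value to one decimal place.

69.6

Cathode: Ag⁺/Ag; anode: Mn²⁺/Mn. E°cell = +2.06 V, n = 2.
log K = nE°cell / 0.0592 = (2)(+2.06) / 0.0592 = 69.6.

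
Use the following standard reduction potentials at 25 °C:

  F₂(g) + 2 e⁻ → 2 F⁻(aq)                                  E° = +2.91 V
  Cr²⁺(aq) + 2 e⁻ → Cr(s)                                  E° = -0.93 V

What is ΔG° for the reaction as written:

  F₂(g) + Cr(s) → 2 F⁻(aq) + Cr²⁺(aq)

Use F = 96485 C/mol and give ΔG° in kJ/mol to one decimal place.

-741.0 kJ/mol

As written, F₂/F⁻ is reduced (cathode) and Cr²⁺/Cr is oxidised (anode), so E°cell = (+2.91) − (-0.93) = +3.84 V.
Balancing electrons gives n = 2.
ΔG° = −nFE° = −(2)(96485)(+3.84) = -741,005 J = -741.0 kJ/mol.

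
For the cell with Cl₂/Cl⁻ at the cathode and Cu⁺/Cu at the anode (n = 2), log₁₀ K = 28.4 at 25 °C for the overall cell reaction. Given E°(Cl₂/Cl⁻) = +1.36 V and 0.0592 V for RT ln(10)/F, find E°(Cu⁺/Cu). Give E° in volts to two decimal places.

+0.52 V

E°cell = (0.0592/n)·log K = (0.0592/2)(28.4) = +0.841 V.
Since Cl₂/Cl⁻ is the cathode and Cu⁺/Cu the anode, E°cell = E°(Cl₂/Cl⁻) − E°(Cu⁺/Cu).
So E°(Cu⁺/Cu) = E°(Cl₂/Cl⁻) − E°cell = (+1.36) − (+0.841) = +0.52 V.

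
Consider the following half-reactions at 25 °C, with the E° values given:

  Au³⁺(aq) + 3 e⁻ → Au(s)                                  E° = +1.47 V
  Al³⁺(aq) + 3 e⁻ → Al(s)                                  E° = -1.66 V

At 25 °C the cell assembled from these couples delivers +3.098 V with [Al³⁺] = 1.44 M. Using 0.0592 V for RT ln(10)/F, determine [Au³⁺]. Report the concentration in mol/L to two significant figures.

Au³⁺/Au is the cathode, Al³⁺/Al the anode: E°cell = +3.13 V, n = 3.
Overall reaction: Au³⁺(aq) + Al(s) → Au(s) + Al³⁺(aq); Q = [Al³⁺]^1/[Au³⁺]^1.
From E = E° − (0.0592/n) log Q: log Q = (E° − E)·n/0.0592 = (+3.13 − (+3.098))·3/0.0592 = 1.6216.
So 1·log[Au³⁺] = 1·log(1.44) − log Q = 0.1584 − (1.6216) = -1.4632; [Au³⁺] = 10^(-1.4632) ≈ 0.034 M.

0.034 M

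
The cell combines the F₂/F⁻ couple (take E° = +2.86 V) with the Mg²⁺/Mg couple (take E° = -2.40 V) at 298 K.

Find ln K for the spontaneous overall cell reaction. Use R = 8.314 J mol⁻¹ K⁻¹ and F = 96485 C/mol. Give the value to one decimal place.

409.7

Cathode: F₂/F⁻; anode: Mg²⁺/Mg. E°cell = (+2.86) − (-2.40) = +5.26 V, with n = 2.
ΔG° = −nFE° = −RT ln K, so ln K = nFE°/(RT) = (2)(96485)(+5.26) / ((8.314)(298)) = 409.684.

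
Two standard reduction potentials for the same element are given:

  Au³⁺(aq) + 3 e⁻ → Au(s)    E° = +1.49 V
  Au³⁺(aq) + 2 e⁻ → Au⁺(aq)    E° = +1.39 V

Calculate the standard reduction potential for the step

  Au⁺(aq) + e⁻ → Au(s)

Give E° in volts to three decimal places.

+1.690 V

Sequential free energies add, so n₃E°₃ = n₁E°₁ + n₂E°₂.
With n₃ = 3, and the known step contributing 2×(+1.39) V, the unknown satisfies 1·E° = 3×(+1.49) − 2×(+1.39) = +1.690.
E° = +1.690 / 1 = +1.690 V.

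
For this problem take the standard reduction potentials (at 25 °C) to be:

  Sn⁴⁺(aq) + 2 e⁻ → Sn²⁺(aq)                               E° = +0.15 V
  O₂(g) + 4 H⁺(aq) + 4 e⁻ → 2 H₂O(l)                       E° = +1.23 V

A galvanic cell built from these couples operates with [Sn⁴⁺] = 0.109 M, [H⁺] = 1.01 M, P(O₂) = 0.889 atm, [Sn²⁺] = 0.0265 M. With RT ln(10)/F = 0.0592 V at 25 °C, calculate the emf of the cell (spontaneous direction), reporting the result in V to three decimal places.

O₂/H₂O is the cathode (higher E°), Sn⁴⁺/Sn²⁺ the anode: E°cell = +1.23 − (+0.15) = +1.08 V, n = 4.
Overall: O₂(g) + 4 H⁺(aq) + 2 Sn²⁺(aq) → 2 H₂O(l) + 2 Sn⁴⁺(aq)
Q = [Sn⁴⁺]^2 / (P(O₂)·[H⁺]^4·[Sn²⁺]^2); log Q = 1.262.
E = E° − (0.0592/n) log Q = +1.08 − (0.0592/4)(1.262) = +1.061 V.

+1.061 V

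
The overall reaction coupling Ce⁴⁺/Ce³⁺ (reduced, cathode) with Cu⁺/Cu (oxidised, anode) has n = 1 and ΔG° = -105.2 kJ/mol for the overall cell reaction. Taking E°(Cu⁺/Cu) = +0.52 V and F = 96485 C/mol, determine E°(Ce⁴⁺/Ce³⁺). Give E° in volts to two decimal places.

E°cell = −ΔG°/(nF) = −(-105.2×10³)/((1)(96485)) = +1.090 V.
Since Ce⁴⁺/Ce³⁺ is the cathode and Cu⁺/Cu the anode, E°cell = E°(Ce⁴⁺/Ce³⁺) − E°(Cu⁺/Cu).
So E°(Ce⁴⁺/Ce³⁺) = E°cell + E°(Cu⁺/Cu) = +1.090 + (+0.52) = +1.61 V.

+1.61 V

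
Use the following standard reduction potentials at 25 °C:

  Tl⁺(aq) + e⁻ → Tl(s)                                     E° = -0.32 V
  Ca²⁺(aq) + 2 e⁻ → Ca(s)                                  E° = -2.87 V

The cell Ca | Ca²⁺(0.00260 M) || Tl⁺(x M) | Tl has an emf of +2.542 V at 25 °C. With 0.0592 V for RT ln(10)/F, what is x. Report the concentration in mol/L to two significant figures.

Tl⁺/Tl is the cathode, Ca²⁺/Ca the anode: E°cell = +2.55 V, n = 2.
Overall reaction: 2 Tl⁺(aq) + Ca(s) → 2 Tl(s) + Ca²⁺(aq); Q = [Ca²⁺]^1/[Tl⁺]^2.
From E = E° − (0.0592/n) log Q: log Q = (E° − E)·n/0.0592 = (+2.55 − (+2.542))·2/0.0592 = 0.2703.
So 2·log[Tl⁺] = 1·log(0.0026) − log Q = -2.5850 − (0.2703) = -2.8553; log[Tl⁺] = -2.8553 / 2 = -1.4277; [Tl⁺] = 10^(-1.4277) ≈ 0.037 M.

0.037 M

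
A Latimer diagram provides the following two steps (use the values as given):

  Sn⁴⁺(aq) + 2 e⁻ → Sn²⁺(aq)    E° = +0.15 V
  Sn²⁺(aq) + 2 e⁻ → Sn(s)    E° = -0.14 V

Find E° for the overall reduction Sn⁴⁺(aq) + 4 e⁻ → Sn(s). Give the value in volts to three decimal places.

+0.005 V

Standard free energies of sequential steps add: ΔG°₃ = ΔG°₁ + ΔG°₂, so n₃E°₃ = n₁E°₁ + n₂E°₂.
E°₃ = (2×+0.15 + 2×-0.14) / 4 = (+0.020) / 4 = +0.005 V.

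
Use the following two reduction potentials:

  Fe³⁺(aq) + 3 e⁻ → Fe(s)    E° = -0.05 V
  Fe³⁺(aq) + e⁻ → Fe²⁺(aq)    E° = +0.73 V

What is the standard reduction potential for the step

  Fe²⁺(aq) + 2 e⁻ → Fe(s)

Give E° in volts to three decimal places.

-0.440 V

Sequential free energies add, so n₃E°₃ = n₁E°₁ + n₂E°₂.
With n₃ = 3, and the known step contributing 1×(+0.73) V, the unknown satisfies 2·E° = 3×(-0.05) − 1×(+0.73) = -0.880.
E° = -0.880 / 2 = -0.440 V.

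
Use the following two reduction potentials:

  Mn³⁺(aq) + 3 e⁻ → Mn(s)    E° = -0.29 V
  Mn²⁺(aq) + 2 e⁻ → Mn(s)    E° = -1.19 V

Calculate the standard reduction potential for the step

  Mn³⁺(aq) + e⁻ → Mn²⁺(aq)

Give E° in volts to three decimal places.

Sequential free energies add, so n₃E°₃ = n₁E°₁ + n₂E°₂.
With n₃ = 3, and the known step contributing 2×(-1.19) V, the unknown satisfies 1·E° = 3×(-0.29) − 2×(-1.19) = +1.510.
E° = +1.510 / 1 = +1.510 V.

+1.510 V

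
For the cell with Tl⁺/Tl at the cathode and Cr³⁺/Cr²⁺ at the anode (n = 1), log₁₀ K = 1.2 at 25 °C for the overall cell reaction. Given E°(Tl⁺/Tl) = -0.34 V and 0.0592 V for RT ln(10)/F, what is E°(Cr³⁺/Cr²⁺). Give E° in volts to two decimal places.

E°cell = (0.0592/n)·log K = (0.0592/1)(1.2) = +0.071 V.
Since Tl⁺/Tl is the cathode and Cr³⁺/Cr²⁺ the anode, E°cell = E°(Tl⁺/Tl) − E°(Cr³⁺/Cr²⁺).
So E°(Cr³⁺/Cr²⁺) = E°(Tl⁺/Tl) − E°cell = (-0.34) − (+0.071) = -0.41 V.

-0.41 V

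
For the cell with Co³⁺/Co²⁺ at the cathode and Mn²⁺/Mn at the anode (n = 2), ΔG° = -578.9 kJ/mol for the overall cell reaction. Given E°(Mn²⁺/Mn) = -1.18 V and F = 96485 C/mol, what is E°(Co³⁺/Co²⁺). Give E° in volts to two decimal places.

E°cell = −ΔG°/(nF) = −(-578.9×10³)/((2)(96485)) = +3.000 V.
Since Co³⁺/Co²⁺ is the cathode and Mn²⁺/Mn the anode, E°cell = E°(Co³⁺/Co²⁺) − E°(Mn²⁺/Mn).
So E°(Co³⁺/Co²⁺) = E°cell + E°(Mn²⁺/Mn) = +3.000 + (-1.18) = +1.82 V.

+1.82 V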